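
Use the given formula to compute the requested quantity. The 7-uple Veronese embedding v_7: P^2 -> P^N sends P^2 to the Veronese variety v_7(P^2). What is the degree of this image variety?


The Veronese variety v_7(P^2) has degree d^r.
d^r = 7^2 = 49

49


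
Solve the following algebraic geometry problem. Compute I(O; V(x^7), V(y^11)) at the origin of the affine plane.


The intersection multiplicity of V(x^a) and V(y^b) at the origin is:
I(O; V(x^7), V(y^11)) = dim_k(k[x,y]/(x^7, y^11))
A basis for k[x,y]/(x^7, y^11) is the set of monomials x^i * y^j
where 0 <= i < 7 and 0 <= j < 11.
The number of such monomials is 7 * 11 = 77

77


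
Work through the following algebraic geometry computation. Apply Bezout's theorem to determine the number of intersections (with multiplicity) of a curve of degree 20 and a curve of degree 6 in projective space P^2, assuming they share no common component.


Bezout's theorem states the intersection count equals the product of degrees.
Intersection count = 20 * 6 = 120

120


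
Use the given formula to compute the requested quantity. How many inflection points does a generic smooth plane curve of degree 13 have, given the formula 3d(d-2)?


For a general smooth plane curve C of degree d, the inflection points are
the intersection of C with its Hessian curve, which has degree 3(d-2).
By Bezout, the total intersection number is d * 3(d-2) = 13 * 33 = 429.
For a general curve every flex is ordinary, so each contributes
multiplicity 1 to C·Hess(C), and the number of distinct inflection
points is 3d(d-2).
Inflection points = 3*13*(13-2) = 3*13*11 = 429

429


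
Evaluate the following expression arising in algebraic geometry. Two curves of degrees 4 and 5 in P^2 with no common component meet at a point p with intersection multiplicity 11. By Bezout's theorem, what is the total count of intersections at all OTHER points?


By Bezout's theorem, the total intersection number is d1 * d2.
Total = 4 * 5 = 20
Intersection multiplicity at p = 11
Remaining intersections = 20 - 11 = 9

9


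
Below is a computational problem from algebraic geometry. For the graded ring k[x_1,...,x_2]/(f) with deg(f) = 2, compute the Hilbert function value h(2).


For R = k[x_1,...,x_n]/(f) with f homogeneous of degree e:
The Hilbert series is (1 - t^e)/(1 - t)^n.
So h(d) = C(d+n-1, n-1) - C(d-e+n-1, n-1) for d >= e.
With n=2, e=2, d=2:
C(2+2-1, 2-1) = C(3, 1) = 3
C(2-2+2-1, 2-1) = C(1, 1) = 1
h(2) = 3 - 1 = 2

2


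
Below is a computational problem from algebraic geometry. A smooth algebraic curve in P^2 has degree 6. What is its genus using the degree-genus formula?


Using the genus formula for smooth plane curves:
g = (d-1)(d-2)/2
g = (6-1)(6-2)/2
g = 5*4/2
g = 20/2 = 10

10


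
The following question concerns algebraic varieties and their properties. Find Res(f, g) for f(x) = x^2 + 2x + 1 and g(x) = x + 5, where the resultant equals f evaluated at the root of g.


For Res(f, x - c), we evaluate f at x = c.
f(-5) = (-5)^2 + 2*(-5) + 1
= 25 - 10 + 1
= 15 + 1 = 16
Res(f, g) = 16

16


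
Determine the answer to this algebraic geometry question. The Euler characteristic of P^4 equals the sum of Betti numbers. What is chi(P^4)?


The complex projective space P^4 has one cell in each even real dimension 0, 2, ..., 8.
The cohomology groups are H^{2k}(P^4) = Z for k = 0,...,4, and 0 otherwise.
Euler characteristic = sum of Betti numbers = 1 per even-dimensional cohomology group.
chi(P^4) = 4 + 1 = 5

5


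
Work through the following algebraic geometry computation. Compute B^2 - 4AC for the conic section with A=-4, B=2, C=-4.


The discriminant of a conic Ax^2 + Bxy + Cy^2 + ... = 0 is B^2 - 4AC.
B^2 = 2^2 = 4
4AC = 4*(-4)*(-4) = 64
Discriminant = 4 - 64 = -60

-60


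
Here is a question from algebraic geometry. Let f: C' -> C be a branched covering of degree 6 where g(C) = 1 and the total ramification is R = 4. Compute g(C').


Riemann-Hurwitz formula: 2g' - 2 = d(2g - 2) + R
Given: d = 6, g = 1, R = 4
2g' - 2 = 6*(2*1 - 2) + 4
2g' - 2 = 6*0 + 4
2g' - 2 = 0 + 4 = 4
2g' = 6
g' = 3

3


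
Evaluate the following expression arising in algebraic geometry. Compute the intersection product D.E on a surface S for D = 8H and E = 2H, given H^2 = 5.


Using bilinearity of the intersection pairing on a surface S:
(aH).(bH) = ab * (H.H)
We have H^2 = 5.
D.E = (8H).(2H) = 8*2*5
= 16*5
= 80

80


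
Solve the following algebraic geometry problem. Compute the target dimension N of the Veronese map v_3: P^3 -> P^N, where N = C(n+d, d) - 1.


The Veronese embedding v_d: P^n -> P^N maps each point to all
degree-d monomials in n+1 homogeneous coordinates.
N = C(n+d, d) - 1
N = C(3+3, 3) - 1
N = C(6, 3) - 1
C(6, 3) = 20
N = 20 - 1 = 19

19


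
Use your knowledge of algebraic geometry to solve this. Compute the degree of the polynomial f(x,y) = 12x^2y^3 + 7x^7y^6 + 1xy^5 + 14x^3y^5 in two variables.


Examine each term for its total degree (sum of exponents).
  Term '12x^2y^3' has total degree 2+3 = 5.
  Term '7x^7y^6' has total degree 7+6 = 13.
  Term '1xy^5' has total degree 1+5 = 6.
  Term '14x^3y^5' has total degree 3+5 = 8.
The maximum total degree among all terms is 13.

13


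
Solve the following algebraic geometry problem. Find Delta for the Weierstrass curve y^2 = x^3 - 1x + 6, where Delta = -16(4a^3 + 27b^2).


Compute each component:
4a^3 = 4*(-1)^3 = 4*(-1) = -4
27b^2 = 27*6^2 = 27*36 = 972
4a^3 + 27b^2 = -4 + 972 = 968
Delta = -16*968 = -15488

-15488


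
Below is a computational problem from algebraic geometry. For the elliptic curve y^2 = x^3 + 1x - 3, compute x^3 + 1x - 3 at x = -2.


Compute x^3 + 1x - 3 at x = -2:
x^3 = (-2)^3 = -8
1*x = 1*(-2) = -2
Sum: -8 - 2 - 3 = -13

-13


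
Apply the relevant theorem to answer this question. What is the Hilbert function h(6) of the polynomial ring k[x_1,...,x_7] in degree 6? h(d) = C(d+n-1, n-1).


The Hilbert function for the polynomial ring in 7 variables is:
h(d) = C(d+n-1, n-1)
h(6) = C(6+7-1, 7-1) = C(12, 6)
= 12! / (6! * 6!)
= 924

924


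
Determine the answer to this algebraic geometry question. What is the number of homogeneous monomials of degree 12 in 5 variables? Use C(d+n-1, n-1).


The number of degree-12 monomials in 5 variables is C(d+n-1, n-1).
= C(12+5-1, 5-1) = C(16, 4)
= 1820

1820


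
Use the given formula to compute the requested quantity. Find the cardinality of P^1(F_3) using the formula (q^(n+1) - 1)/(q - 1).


P^1(F_3) has (q^(n+1) - 1)/(q - 1) points.
= 3^1 + 3^0
= 3 + 1
= 4

4


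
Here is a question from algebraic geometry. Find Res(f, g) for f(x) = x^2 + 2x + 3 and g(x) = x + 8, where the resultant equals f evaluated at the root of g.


For Res(f, x - c), we evaluate f at x = c.
f(-8) = (-8)^2 + 2*(-8) + 3
= 64 - 16 + 3
= 48 + 3 = 51
Res(f, g) = 51

51


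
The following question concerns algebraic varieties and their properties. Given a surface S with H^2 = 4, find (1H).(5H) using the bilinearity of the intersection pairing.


Using bilinearity of the intersection pairing on a surface S:
(aH).(bH) = ab * (H.H)
We have H^2 = 4.
D.E = (1H).(5H) = 1*5*4
= 5*4
= 20

20


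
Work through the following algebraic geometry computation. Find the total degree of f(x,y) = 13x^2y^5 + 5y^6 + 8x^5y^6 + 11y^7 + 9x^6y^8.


Examine each term for its total degree (sum of exponents).
  Term '13x^2y^5' has total degree 2+5 = 7.
  Term '5y^6' has total degree 0+6 = 6.
  Term '8x^5y^6' has total degree 5+6 = 11.
  Term '11y^7' has total degree 0+7 = 7.
  Term '9x^6y^8' has total degree 6+8 = 14.
The maximum total degree among all terms is 14.

14


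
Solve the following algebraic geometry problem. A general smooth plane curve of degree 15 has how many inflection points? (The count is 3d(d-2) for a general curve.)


For a general smooth plane curve C of degree d, the inflection points are
the intersection of C with its Hessian curve, which has degree 3(d-2).
By Bezout, the total intersection number is d * 3(d-2) = 15 * 39 = 585.
For a general curve every flex is ordinary, so each contributes
multiplicity 1 to C·Hess(C), and the number of distinct inflection
points is 3d(d-2).
Inflection points = 3*15*(15-2) = 3*15*13 = 585

585


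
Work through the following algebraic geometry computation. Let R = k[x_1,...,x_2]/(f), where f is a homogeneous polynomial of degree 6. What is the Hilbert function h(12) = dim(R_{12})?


For R = k[x_1,...,x_n]/(f) with f homogeneous of degree e:
The Hilbert series is (1 - t^e)/(1 - t)^n.
So h(d) = C(d+n-1, n-1) - C(d-e+n-1, n-1) for d >= e.
With n=2, e=6, d=12:
C(12+2-1, 2-1) = C(13, 1) = 13
C(12-6+2-1, 2-1) = C(7, 1) = 7
h(12) = 13 - 7 = 6

6


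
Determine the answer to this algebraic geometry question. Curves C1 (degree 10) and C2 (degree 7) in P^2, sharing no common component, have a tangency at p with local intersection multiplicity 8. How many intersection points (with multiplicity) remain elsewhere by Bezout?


By Bezout's theorem, the total intersection number is d1 * d2.
Total = 10 * 7 = 70
Intersection multiplicity at p = 8
Remaining intersections = 70 - 8 = 62

62


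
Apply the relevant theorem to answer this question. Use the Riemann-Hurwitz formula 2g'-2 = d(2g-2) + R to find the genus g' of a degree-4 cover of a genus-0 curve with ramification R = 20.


Riemann-Hurwitz formula: 2g' - 2 = d(2g - 2) + R
Given: d = 4, g = 0, R = 20
2g' - 2 = 4*(2*0 - 2) + 20
2g' - 2 = 4*(-2) + 20
2g' - 2 = -8 + 20 = 12
2g' = 14
g' = 7

7


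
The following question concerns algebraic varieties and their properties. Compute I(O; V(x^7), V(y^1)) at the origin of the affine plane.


The intersection multiplicity of V(x^a) and V(y^b) at the origin is:
I(O; V(x^7), V(y^1)) = dim_k(k[x,y]/(x^7, y^1))
A basis for k[x,y]/(x^7, y^1) is the set of monomials x^i * y^j
where 0 <= i < 7 and 0 <= j < 1.
The number of such monomials is 7 * 1 = 7

7


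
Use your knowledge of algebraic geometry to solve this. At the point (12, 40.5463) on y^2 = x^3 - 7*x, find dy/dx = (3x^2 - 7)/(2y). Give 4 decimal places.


Using implicit differentiation of y^2 = x^3 - 7*x:
2y * dy/dx = 3x^2 - 7
dy/dx = (3x^2 - 7)/(2y)
Numerator: 3*12^2 - 7 = 425
Denominator: 2*40.5463 = 81.0926
dy/dx = 425/81.0926 = 5.2409

5.2409


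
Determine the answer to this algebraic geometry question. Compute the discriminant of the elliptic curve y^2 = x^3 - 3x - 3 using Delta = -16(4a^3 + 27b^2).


Compute each component:
4a^3 = 4*(-3)^3 = 4*(-27) = -108
27b^2 = 27*(-3)^2 = 27*9 = 243
4a^3 + 27b^2 = -108 + 243 = 135
Delta = -16*135 = -2160

-2160


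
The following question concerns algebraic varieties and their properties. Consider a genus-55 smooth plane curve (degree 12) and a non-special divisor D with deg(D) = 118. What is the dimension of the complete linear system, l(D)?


First, compute the genus of a smooth plane curve of degree 12:
g = (d-1)(d-2)/2 = (12-1)(12-2)/2 = 55
For a non-special divisor D (i.e., h^1(D) = 0), Riemann-Roch gives:
l(D) = deg(D) - g + 1
Since deg(D) = 118 >= 2g - 1 = 109, D is non-special.
l(D) = 118 - 55 + 1 = 64

64


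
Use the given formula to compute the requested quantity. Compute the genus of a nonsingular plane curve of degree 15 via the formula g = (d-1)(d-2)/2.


Using the genus formula for smooth plane curves:
g = (d-1)(d-2)/2
g = (15-1)(15-2)/2
g = 14*13/2
g = 182/2 = 91

91


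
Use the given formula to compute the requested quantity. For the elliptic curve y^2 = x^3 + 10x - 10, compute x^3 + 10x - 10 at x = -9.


Compute x^3 + 10x - 10 at x = -9:
x^3 = (-9)^3 = -729
10*x = 10*(-9) = -90
Sum: -729 - 90 - 10 = -829

-829


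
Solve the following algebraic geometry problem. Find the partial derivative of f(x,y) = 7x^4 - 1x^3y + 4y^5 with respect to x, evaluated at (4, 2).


df/dx = 4*7*x^3 + 3*(-1)*x^2*y
At (4,2): 4*7*4^3 + 3*(-1)*4^2*2
= 1792 - 96
= 1696

1696


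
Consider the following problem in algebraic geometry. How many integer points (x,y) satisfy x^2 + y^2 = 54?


Systematically check integer values of x where x^2 <= 54.
For each valid x, check if 54 - x^2 is a perfect square.
Total integer solutions found: 0

0


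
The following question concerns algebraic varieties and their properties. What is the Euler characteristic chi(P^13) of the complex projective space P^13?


The complex projective space P^13 has one cell in each even real dimension 0, 2, ..., 26.
The cohomology groups are H^{2k}(P^13) = Z for k = 0,...,13, and 0 otherwise.
Euler characteristic = sum of Betti numbers = 1 per even-dimensional cohomology group.
chi(P^13) = 13 + 1 = 14

14


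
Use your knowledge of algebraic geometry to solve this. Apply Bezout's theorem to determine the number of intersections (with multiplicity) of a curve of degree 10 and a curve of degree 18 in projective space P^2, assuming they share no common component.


Bezout's theorem states the intersection count equals the product of degrees.
Intersection count = 10 * 18 = 180

180


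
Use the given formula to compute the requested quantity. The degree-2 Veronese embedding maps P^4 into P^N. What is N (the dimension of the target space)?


The Veronese embedding v_d: P^n -> P^N maps each point to all
degree-d monomials in n+1 homogeneous coordinates.
N = C(n+d, d) - 1
N = C(4+2, 2) - 1
N = C(6, 2) - 1
C(6, 2) = 15
N = 15 - 1 = 14

14


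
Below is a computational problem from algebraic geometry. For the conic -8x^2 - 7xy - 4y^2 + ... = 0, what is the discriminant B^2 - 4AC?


The discriminant of a conic Ax^2 + Bxy + Cy^2 + ... = 0 is B^2 - 4AC.
B^2 = (-7)^2 = 49
4AC = 4*(-8)*(-4) = 128
Discriminant = 49 - 128 = -79

-79


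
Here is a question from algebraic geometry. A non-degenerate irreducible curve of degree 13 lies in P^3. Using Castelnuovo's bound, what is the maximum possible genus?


Castelnuovo's bound: write d - 1 = m(r-1) + epsilon with 0 <= epsilon < r-1.
d - 1 = 13 - 1 = 12
r - 1 = 3 - 1 = 2
12 = 6*2 + 0, so m = 6, epsilon = 0
pi(d, r) = m(m-1)(r-1)/2 + m*epsilon
= 6*5*2/2 + 6*0
= 60/2 + 0
= 30 + 0 = 30

30


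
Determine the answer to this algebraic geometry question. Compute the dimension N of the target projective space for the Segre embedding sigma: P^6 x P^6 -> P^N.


The Segre embedding maps P^m x P^n into P^N via
all products of coordinates from each factor.
N = (m+1)(n+1) - 1
N = (6+1)(6+1) - 1
N = 7*7 - 1
N = 49 - 1 = 48

48


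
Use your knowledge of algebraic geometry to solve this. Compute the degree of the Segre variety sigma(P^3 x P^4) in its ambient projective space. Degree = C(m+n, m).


The degree of the Segre variety P^3 x P^4 is C(m+n, m).
= C(7, 3)
= 35

35


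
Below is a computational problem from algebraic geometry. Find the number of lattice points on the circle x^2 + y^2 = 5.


Systematically check integer values of x where x^2 <= 5.
For each valid x, check if 5 - x^2 is a perfect square.
x=1: 5 - 1 = 4, sqrt = 2 (valid)
x=2: 5 - 4 = 1, sqrt = 1 (valid)
Total integer solutions found: 8

8


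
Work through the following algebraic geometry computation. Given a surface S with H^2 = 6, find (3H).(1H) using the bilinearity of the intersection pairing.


Using bilinearity of the intersection pairing on a surface S:
(aH).(bH) = ab * (H.H)
We have H^2 = 6.
D.E = (3H).(1H) = 3*1*6
= 3*6
= 18

18


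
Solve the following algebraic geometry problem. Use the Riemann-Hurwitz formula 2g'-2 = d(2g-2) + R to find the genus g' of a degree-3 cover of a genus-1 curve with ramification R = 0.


Riemann-Hurwitz formula: 2g' - 2 = d(2g - 2) + R
Given: d = 3, g = 1, R = 0
2g' - 2 = 3*(2*1 - 2) + 0
2g' - 2 = 3*0 + 0
2g' - 2 = 0 + 0 = 0
2g' = 2
g' = 1

1


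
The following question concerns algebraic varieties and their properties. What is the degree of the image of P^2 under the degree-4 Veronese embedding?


The Veronese variety v_4(P^2) has degree d^r.
d^r = 4^2 = 16

16


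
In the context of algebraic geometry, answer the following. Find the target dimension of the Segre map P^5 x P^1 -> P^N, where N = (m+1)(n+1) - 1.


The Segre embedding maps P^m x P^n into P^N via
all products of coordinates from each factor.
N = (m+1)(n+1) - 1
N = (5+1)(1+1) - 1
N = 6*2 - 1
N = 12 - 1 = 11

11


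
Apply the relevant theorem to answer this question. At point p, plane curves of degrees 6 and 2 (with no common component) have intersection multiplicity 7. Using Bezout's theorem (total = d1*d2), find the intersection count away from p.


By Bezout's theorem, the total intersection number is d1 * d2.
Total = 6 * 2 = 12
Intersection multiplicity at p = 7
Remaining intersections = 12 - 7 = 5

5


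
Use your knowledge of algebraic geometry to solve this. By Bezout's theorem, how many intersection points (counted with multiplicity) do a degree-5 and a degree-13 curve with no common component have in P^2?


Bezout's theorem states the intersection count equals the product of degrees.
Intersection count = 5 * 13 = 65

65


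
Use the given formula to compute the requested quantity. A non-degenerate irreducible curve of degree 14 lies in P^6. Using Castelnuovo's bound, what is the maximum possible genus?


Castelnuovo's bound: write d - 1 = m(r-1) + epsilon with 0 <= epsilon < r-1.
d - 1 = 14 - 1 = 13
r - 1 = 6 - 1 = 5
13 = 2*5 + 3, so m = 2, epsilon = 3
pi(d, r) = m(m-1)(r-1)/2 + m*epsilon
= 2*1*5/2 + 2*3
= 10/2 + 6
= 5 + 6 = 11

11


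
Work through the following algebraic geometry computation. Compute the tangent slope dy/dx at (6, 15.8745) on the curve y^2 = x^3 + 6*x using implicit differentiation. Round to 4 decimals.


Using implicit differentiation of y^2 = x^3 + 6*x:
2y * dy/dx = 3x^2 + 6
dy/dx = (3x^2 + 6)/(2y)
Numerator: 3*6^2 + 6 = 114
Denominator: 2*15.8745 = 31.749
dy/dx = 114/31.749 = 3.5907

3.5907


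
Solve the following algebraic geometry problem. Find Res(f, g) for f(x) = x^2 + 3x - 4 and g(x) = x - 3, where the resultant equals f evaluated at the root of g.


For Res(f, x - c), we evaluate f at x = c.
f(3) = 3^2 + 3*3 - 4
= 9 + 9 - 4
= 18 - 4 = 14
Res(f, g) = 14

14


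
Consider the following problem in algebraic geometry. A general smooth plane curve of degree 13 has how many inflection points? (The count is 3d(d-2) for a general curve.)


For a general smooth plane curve C of degree d, the inflection points are
the intersection of C with its Hessian curve, which has degree 3(d-2).
By Bezout, the total intersection number is d * 3(d-2) = 13 * 33 = 429.
For a general curve every flex is ordinary, so each contributes
multiplicity 1 to C·Hess(C), and the number of distinct inflection
points is 3d(d-2).
Inflection points = 3*13*(13-2) = 3*13*11 = 429

429


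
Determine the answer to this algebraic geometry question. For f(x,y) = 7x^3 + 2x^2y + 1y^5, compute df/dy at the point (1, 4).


df/dy = 2*x^2 + 5*1*y^4
At (1,4): 2*1^2 + 5*1*4^4
= 2 + 1280
= 1282

1282


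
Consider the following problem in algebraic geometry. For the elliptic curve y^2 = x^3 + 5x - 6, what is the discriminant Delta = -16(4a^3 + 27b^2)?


Compute each component:
4a^3 = 4*5^3 = 4*125 = 500
27b^2 = 27*(-6)^2 = 27*36 = 972
4a^3 + 27b^2 = 500 + 972 = 1472
Delta = -16*1472 = -23552

-23552


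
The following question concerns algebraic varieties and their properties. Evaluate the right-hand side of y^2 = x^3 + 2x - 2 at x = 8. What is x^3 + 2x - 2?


Compute x^3 + 2x - 2 at x = 8:
x^3 = 8^3 = 512
2*x = 2*8 = 16
Sum: 512 + 16 - 2 = 526

526


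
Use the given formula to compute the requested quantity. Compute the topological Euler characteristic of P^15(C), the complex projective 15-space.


The complex projective space P^15 has one cell in each even real dimension 0, 2, ..., 30.
The cohomology groups are H^{2k}(P^15) = Z for k = 0,...,15, and 0 otherwise.
Euler characteristic = sum of Betti numbers = 1 per even-dimensional cohomology group.
chi(P^15) = 15 + 1 = 16

16


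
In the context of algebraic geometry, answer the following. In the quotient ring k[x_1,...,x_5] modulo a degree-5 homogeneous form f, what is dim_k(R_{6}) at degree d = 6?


For R = k[x_1,...,x_n]/(f) with f homogeneous of degree e:
The Hilbert series is (1 - t^e)/(1 - t)^n.
So h(d) = C(d+n-1, n-1) - C(d-e+n-1, n-1) for d >= e.
With n=5, e=5, d=6:
C(6+5-1, 5-1) = C(10, 4) = 210
C(6-5+5-1, 5-1) = C(5, 4) = 5
h(6) = 210 - 5 = 205

205


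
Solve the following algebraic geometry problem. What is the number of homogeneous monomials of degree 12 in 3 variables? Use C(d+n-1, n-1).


The number of degree-12 monomials in 3 variables is C(d+n-1, n-1).
= C(12+3-1, 3-1) = C(14, 2)
= 91

91


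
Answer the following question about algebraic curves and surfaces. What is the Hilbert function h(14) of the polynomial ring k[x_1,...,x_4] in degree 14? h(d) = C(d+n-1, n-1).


The Hilbert function for the polynomial ring in 4 variables is:
h(d) = C(d+n-1, n-1)
h(14) = C(14+4-1, 4-1) = C(17, 3)
= 17! / (3! * 14!)
= 680

680


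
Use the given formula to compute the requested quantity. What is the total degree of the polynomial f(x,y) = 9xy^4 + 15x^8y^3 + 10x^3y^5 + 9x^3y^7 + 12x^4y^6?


Examine each term for its total degree (sum of exponents).
  Term '9xy^4' has total degree 1+4 = 5.
  Term '15x^8y^3' has total degree 8+3 = 11.
  Term '10x^3y^5' has total degree 3+5 = 8.
  Term '9x^3y^7' has total degree 3+7 = 10.
  Term '12x^4y^6' has total degree 4+6 = 10.
The maximum total degree among all terms is 11.

11


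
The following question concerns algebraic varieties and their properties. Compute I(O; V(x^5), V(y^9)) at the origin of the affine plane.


The intersection multiplicity of V(x^a) and V(y^b) at the origin is:
I(O; V(x^5), V(y^9)) = dim_k(k[x,y]/(x^5, y^9))
A basis for k[x,y]/(x^5, y^9) is the set of monomials x^i * y^j
where 0 <= i < 5 and 0 <= j < 9.
The number of such monomials is 5 * 9 = 45

45


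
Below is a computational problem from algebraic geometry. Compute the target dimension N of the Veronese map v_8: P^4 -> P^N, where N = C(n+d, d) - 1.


The Veronese embedding v_d: P^n -> P^N maps each point to all
degree-d monomials in n+1 homogeneous coordinates.
N = C(n+d, d) - 1
N = C(4+8, 8) - 1
N = C(12, 8) - 1
C(12, 8) = 495
N = 495 - 1 = 494

494


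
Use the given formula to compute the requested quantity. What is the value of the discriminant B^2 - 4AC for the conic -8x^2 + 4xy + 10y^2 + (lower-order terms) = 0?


The discriminant of a conic Ax^2 + Bxy + Cy^2 + ... = 0 is B^2 - 4AC.
B^2 = 4^2 = 16
4AC = 4*(-8)*10 = -320
Discriminant = 16 + 320 = 336

336


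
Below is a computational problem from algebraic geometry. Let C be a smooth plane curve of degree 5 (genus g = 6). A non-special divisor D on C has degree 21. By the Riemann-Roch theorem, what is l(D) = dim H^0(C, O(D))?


First, compute the genus of a smooth plane curve of degree 5:
g = (d-1)(d-2)/2 = (5-1)(5-2)/2 = 6
For a non-special divisor D (i.e., h^1(D) = 0), Riemann-Roch gives:
l(D) = deg(D) - g + 1
Since deg(D) = 21 >= 2g - 1 = 11, D is non-special.
l(D) = 21 - 6 + 1 = 16

16


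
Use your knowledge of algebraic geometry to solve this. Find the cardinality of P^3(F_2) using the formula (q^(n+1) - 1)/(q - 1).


P^3(F_2) has (q^(n+1) - 1)/(q - 1) points.
= 2^3 + 2^2 + 2^1 + 2^0
= 8 + 4 + 2 + 1
= 15

15


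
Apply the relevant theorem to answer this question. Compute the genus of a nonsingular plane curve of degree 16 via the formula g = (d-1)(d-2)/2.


Using the genus formula for smooth plane curves:
g = (d-1)(d-2)/2
g = (16-1)(16-2)/2
g = 15*14/2
g = 210/2 = 105

105


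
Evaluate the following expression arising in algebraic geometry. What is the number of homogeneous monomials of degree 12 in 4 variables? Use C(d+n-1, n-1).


The number of degree-12 monomials in 4 variables is C(d+n-1, n-1).
= C(12+4-1, 4-1) = C(15, 3)
= 455

455


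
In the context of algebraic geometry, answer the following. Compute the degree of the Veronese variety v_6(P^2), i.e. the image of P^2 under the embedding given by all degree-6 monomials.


The Veronese variety v_6(P^2) has degree d^r.
d^r = 6^2 = 36

36


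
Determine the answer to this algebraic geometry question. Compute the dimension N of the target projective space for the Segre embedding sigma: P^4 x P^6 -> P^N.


The Segre embedding maps P^m x P^n into P^N via
all products of coordinates from each factor.
N = (m+1)(n+1) - 1
N = (4+1)(6+1) - 1
N = 5*7 - 1
N = 35 - 1 = 34

34


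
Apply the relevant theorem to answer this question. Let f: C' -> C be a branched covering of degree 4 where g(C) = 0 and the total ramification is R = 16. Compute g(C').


Riemann-Hurwitz formula: 2g' - 2 = d(2g - 2) + R
Given: d = 4, g = 0, R = 16
2g' - 2 = 4*(2*0 - 2) + 16
2g' - 2 = 4*(-2) + 16
2g' - 2 = -8 + 16 = 8
2g' = 10
g' = 5

5


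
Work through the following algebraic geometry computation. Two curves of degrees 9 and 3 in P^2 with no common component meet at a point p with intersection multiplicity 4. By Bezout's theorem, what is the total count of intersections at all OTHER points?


By Bezout's theorem, the total intersection number is d1 * d2.
Total = 9 * 3 = 27
Intersection multiplicity at p = 4
Remaining intersections = 27 - 4 = 23

23


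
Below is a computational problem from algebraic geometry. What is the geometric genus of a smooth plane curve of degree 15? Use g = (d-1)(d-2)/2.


Using the genus formula for smooth plane curves:
g = (d-1)(d-2)/2
g = (15-1)(15-2)/2
g = 14*13/2
g = 182/2 = 91

91


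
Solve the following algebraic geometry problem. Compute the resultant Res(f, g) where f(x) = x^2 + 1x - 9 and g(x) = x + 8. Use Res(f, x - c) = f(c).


For Res(f, x - c), we evaluate f at x = c.
f(-8) = (-8)^2 + 1*(-8) - 9
= 64 - 8 - 9
= 56 - 9 = 47
Res(f, g) = 47

47


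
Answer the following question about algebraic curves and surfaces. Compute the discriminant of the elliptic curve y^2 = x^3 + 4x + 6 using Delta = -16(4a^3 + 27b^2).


Compute each component:
4a^3 = 4*4^3 = 4*64 = 256
27b^2 = 27*6^2 = 27*36 = 972
4a^3 + 27b^2 = 256 + 972 = 1228
Delta = -16*1228 = -19648

-19648


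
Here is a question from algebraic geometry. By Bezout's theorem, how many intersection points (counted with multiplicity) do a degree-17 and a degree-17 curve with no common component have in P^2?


Bezout's theorem states the intersection count equals the product of degrees.
Intersection count = 17 * 17 = 289

289


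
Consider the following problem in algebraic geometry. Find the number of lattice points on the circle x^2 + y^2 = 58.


Systematically check integer values of x where x^2 <= 58.
For each valid x, check if 58 - x^2 is a perfect square.
x=3: 58 - 9 = 49, sqrt = 7 (valid)
x=7: 58 - 49 = 9, sqrt = 3 (valid)
Total integer solutions found: 8

8


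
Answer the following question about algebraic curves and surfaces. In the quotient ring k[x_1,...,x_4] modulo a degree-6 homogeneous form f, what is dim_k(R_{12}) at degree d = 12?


For R = k[x_1,...,x_n]/(f) with f homogeneous of degree e:
The Hilbert series is (1 - t^e)/(1 - t)^n.
So h(d) = C(d+n-1, n-1) - C(d-e+n-1, n-1) for d >= e.
With n=4, e=6, d=12:
C(12+4-1, 4-1) = C(15, 3) = 455
C(12-6+4-1, 4-1) = C(9, 3) = 84
h(12) = 455 - 84 = 371

371


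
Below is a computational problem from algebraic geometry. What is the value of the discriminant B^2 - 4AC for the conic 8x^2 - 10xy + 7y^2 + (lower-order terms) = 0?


The discriminant of a conic Ax^2 + Bxy + Cy^2 + ... = 0 is B^2 - 4AC.
B^2 = (-10)^2 = 100
4AC = 4*8*7 = 224
Discriminant = 100 - 224 = -124

-124


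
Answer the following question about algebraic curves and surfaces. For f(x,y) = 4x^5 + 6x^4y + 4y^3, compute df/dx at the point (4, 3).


df/dx = 5*4*x^4 + 4*6*x^3*y
At (4,3): 5*4*4^4 + 4*6*4^3*3
= 5120 + 4608
= 9728

9728


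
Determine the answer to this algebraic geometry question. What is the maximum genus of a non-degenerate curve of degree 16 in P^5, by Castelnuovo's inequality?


Castelnuovo's bound: write d - 1 = m(r-1) + epsilon with 0 <= epsilon < r-1.
d - 1 = 16 - 1 = 15
r - 1 = 5 - 1 = 4
15 = 3*4 + 3, so m = 3, epsilon = 3
pi(d, r) = m(m-1)(r-1)/2 + m*epsilon
= 3*2*4/2 + 3*3
= 24/2 + 9
= 12 + 9 = 21

21


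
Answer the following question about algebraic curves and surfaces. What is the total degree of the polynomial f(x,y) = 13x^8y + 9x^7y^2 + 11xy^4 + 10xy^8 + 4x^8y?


Examine each term for its total degree (sum of exponents).
  Term '13x^8y' has total degree 8+1 = 9.
  Term '9x^7y^2' has total degree 7+2 = 9.
  Term '11xy^4' has total degree 1+4 = 5.
  Term '10xy^8' has total degree 1+8 = 9.
  Term '4x^8y' has total degree 8+1 = 9.
The maximum total degree among all terms is 9.

9


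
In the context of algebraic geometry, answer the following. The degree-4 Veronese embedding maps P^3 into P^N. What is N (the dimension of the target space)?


The Veronese embedding v_d: P^n -> P^N maps each point to all
degree-d monomials in n+1 homogeneous coordinates.
N = C(n+d, d) - 1
N = C(3+4, 4) - 1
N = C(7, 4) - 1
C(7, 4) = 35
N = 35 - 1 = 34

34


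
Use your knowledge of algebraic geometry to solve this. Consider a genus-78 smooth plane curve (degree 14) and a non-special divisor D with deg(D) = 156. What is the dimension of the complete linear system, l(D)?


First, compute the genus of a smooth plane curve of degree 14:
g = (d-1)(d-2)/2 = (14-1)(14-2)/2 = 78
For a non-special divisor D (i.e., h^1(D) = 0), Riemann-Roch gives:
l(D) = deg(D) - g + 1
Since deg(D) = 156 >= 2g - 1 = 155, D is non-special.
l(D) = 156 - 78 + 1 = 79

79


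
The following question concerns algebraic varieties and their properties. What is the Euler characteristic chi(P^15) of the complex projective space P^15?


The complex projective space P^15 has one cell in each even real dimension 0, 2, ..., 30.
The cohomology groups are H^{2k}(P^15) = Z for k = 0,...,15, and 0 otherwise.
Euler characteristic = sum of Betti numbers = 1 per even-dimensional cohomology group.
chi(P^15) = 15 + 1 = 16

16


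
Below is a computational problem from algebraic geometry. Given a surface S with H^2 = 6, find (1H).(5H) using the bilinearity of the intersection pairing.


Using bilinearity of the intersection pairing on a surface S:
(aH).(bH) = ab * (H.H)
We have H^2 = 6.
D.E = (1H).(5H) = 1*5*6
= 5*6
= 30

30


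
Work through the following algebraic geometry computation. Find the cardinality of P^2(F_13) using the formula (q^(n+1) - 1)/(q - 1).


P^2(F_13) has (q^(n+1) - 1)/(q - 1) points.
= 13^2 + 13^1 + 13^0
= 169 + 13 + 1
= 183

183


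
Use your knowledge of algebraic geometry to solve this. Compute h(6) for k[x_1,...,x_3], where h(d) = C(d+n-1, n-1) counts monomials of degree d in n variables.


The Hilbert function for the polynomial ring in 3 variables is:
h(d) = C(d+n-1, n-1)
h(6) = C(6+3-1, 3-1) = C(8, 2)
= 8! / (2! * 6!)
= 28

28


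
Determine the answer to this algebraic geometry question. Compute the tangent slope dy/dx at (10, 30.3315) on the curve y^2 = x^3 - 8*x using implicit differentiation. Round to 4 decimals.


Using implicit differentiation of y^2 = x^3 - 8*x:
2y * dy/dx = 3x^2 - 8
dy/dx = (3x^2 - 8)/(2y)
Numerator: 3*10^2 - 8 = 292
Denominator: 2*30.3315 = 60.663
dy/dx = 292/60.663 = 4.8135

4.8135


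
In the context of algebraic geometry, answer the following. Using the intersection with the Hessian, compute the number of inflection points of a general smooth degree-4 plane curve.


For a general smooth plane curve C of degree d, the inflection points are
the intersection of C with its Hessian curve, which has degree 3(d-2).
By Bezout, the total intersection number is d * 3(d-2) = 4 * 6 = 24.
For a general curve every flex is ordinary, so each contributes
multiplicity 1 to C·Hess(C), and the number of distinct inflection
points is 3d(d-2).
Inflection points = 3*4*(4-2) = 3*4*2 = 24

24


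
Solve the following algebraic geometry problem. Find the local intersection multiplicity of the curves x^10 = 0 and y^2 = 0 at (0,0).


The intersection multiplicity of V(x^a) and V(y^b) at the origin is:
I(O; V(x^10), V(y^2)) = dim_k(k[x,y]/(x^10, y^2))
A basis for k[x,y]/(x^10, y^2) is the set of monomials x^i * y^j
where 0 <= i < 10 and 0 <= j < 2.
The number of such monomials is 10 * 2 = 20

20


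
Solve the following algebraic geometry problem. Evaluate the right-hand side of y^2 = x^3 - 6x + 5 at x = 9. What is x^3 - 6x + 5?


Compute x^3 - 6x + 5 at x = 9:
x^3 = 9^3 = 729
(-6)*x = (-6)*9 = -54
Sum: 729 - 54 + 5 = 680

680


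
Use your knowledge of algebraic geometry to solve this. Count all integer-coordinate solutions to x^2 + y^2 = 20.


Systematically check integer values of x where x^2 <= 20.
For each valid x, check if 20 - x^2 is a perfect square.
x=2: 20 - 4 = 16, sqrt = 4 (valid)
x=4: 20 - 16 = 4, sqrt = 2 (valid)
Total integer solutions found: 8

8


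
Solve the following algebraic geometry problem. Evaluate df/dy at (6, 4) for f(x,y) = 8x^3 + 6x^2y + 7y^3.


df/dy = 6*x^2 + 3*7*y^2
At (6,4): 6*6^2 + 3*7*4^2
= 216 + 336
= 552

552


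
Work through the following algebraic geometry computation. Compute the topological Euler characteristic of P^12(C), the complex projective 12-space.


The complex projective space P^12 has one cell in each even real dimension 0, 2, ..., 24.
The cohomology groups are H^{2k}(P^12) = Z for k = 0,...,12, and 0 otherwise.
Euler characteristic = sum of Betti numbers = 1 per even-dimensional cohomology group.
chi(P^12) = 12 + 1 = 13

13


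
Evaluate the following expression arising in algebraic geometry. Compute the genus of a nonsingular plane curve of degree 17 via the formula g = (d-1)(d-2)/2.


Using the genus formula for smooth plane curves:
g = (d-1)(d-2)/2
g = (17-1)(17-2)/2
g = 16*15/2
g = 240/2 = 120

120


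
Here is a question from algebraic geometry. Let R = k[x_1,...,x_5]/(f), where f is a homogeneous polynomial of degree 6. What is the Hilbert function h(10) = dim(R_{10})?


For R = k[x_1,...,x_n]/(f) with f homogeneous of degree e:
The Hilbert series is (1 - t^e)/(1 - t)^n.
So h(d) = C(d+n-1, n-1) - C(d-e+n-1, n-1) for d >= e.
With n=5, e=6, d=10:
C(10+5-1, 5-1) = C(14, 4) = 1001
C(10-6+5-1, 5-1) = C(8, 4) = 70
h(10) = 1001 - 70 = 931

931


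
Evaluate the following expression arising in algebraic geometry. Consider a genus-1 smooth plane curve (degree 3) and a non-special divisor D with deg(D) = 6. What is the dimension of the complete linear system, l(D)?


First, compute the genus of a smooth plane curve of degree 3:
g = (d-1)(d-2)/2 = (3-1)(3-2)/2 = 1
For a non-special divisor D (i.e., h^1(D) = 0), Riemann-Roch gives:
l(D) = deg(D) - g + 1
Since deg(D) = 6 >= 2g - 1 = 1, D is non-special.
l(D) = 6 - 1 + 1 = 6

6


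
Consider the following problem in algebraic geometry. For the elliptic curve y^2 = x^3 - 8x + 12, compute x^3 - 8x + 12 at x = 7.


Compute x^3 - 8x + 12 at x = 7:
x^3 = 7^3 = 343
(-8)*x = (-8)*7 = -56
Sum: 343 - 56 + 12 = 299

299


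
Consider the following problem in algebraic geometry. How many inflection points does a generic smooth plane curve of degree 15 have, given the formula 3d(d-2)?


For a general smooth plane curve C of degree d, the inflection points are
the intersection of C with its Hessian curve, which has degree 3(d-2).
By Bezout, the total intersection number is d * 3(d-2) = 15 * 39 = 585.
For a general curve every flex is ordinary, so each contributes
multiplicity 1 to C·Hess(C), and the number of distinct inflection
points is 3d(d-2).
Inflection points = 3*15*(15-2) = 3*15*13 = 585

585


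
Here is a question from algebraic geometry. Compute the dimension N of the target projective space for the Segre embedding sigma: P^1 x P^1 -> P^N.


The Segre embedding maps P^m x P^n into P^N via
all products of coordinates from each factor.
N = (m+1)(n+1) - 1
N = (1+1)(1+1) - 1
N = 2*2 - 1
N = 4 - 1 = 3

3


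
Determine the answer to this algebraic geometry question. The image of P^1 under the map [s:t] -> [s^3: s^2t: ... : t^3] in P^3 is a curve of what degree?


The rational normal curve in P^3 is the image of P^1 under the 3-uple Veronese.
A general hyperplane in P^3 pulls back to a degree-3 form on P^1, which has 3 zeros,
so the curve meets a general hyperplane in 3 points. Degree = 3.

3


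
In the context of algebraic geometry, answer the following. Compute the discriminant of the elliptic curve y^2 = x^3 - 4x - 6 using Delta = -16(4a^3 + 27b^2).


Compute each component:
4a^3 = 4*(-4)^3 = 4*(-64) = -256
27b^2 = 27*(-6)^2 = 27*36 = 972
4a^3 + 27b^2 = -256 + 972 = 716
Delta = -16*716 = -11456

-11456


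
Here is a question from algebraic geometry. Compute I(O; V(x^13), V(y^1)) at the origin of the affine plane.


The intersection multiplicity of V(x^a) and V(y^b) at the origin is:
I(O; V(x^13), V(y^1)) = dim_k(k[x,y]/(x^13, y^1))
A basis for k[x,y]/(x^13, y^1) is the set of monomials x^i * y^j
where 0 <= i < 13 and 0 <= j < 1.
The number of such monomials is 13 * 1 = 13

13


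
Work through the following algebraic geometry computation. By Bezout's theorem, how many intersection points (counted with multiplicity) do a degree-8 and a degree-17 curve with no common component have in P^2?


Bezout's theorem states the intersection count equals the product of degrees.
Intersection count = 8 * 17 = 136

136


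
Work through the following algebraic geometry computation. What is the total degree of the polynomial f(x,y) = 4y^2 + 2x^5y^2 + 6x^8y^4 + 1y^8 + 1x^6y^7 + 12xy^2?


Examine each term for its total degree (sum of exponents).
  Term '4y^2' has total degree 0+2 = 2.
  Term '2x^5y^2' has total degree 5+2 = 7.
  Term '6x^8y^4' has total degree 8+4 = 12.
  Term '1y^8' has total degree 0+8 = 8.
  Term '1x^6y^7' has total degree 6+7 = 13.
  Term '12xy^2' has total degree 1+2 = 3.
The maximum total degree among all terms is 13.

13


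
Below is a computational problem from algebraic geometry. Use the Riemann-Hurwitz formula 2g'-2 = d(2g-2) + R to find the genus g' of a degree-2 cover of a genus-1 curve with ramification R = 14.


Riemann-Hurwitz formula: 2g' - 2 = d(2g - 2) + R
Given: d = 2, g = 1, R = 14
2g' - 2 = 2*(2*1 - 2) + 14
2g' - 2 = 2*0 + 14
2g' - 2 = 0 + 14 = 14
2g' = 16
g' = 8

8


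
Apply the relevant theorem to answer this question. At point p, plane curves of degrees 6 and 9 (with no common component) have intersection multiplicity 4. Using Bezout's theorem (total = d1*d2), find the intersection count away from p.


By Bezout's theorem, the total intersection number is d1 * d2.
Total = 6 * 9 = 54
Intersection multiplicity at p = 4
Remaining intersections = 54 - 4 = 50

50


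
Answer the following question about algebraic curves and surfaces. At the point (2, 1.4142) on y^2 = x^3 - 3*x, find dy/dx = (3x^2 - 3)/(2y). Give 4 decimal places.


Using implicit differentiation of y^2 = x^3 - 3*x:
2y * dy/dx = 3x^2 - 3
dy/dx = (3x^2 - 3)/(2y)
Numerator: 3*2^2 - 3 = 9
Denominator: 2*1.4142 = 2.8284
dy/dx = 9/2.8284 = 3.1820

3.1820


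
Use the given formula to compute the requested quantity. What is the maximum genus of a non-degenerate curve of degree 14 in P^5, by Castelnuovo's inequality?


Castelnuovo's bound: write d - 1 = m(r-1) + epsilon with 0 <= epsilon < r-1.
d - 1 = 14 - 1 = 13
r - 1 = 5 - 1 = 4
13 = 3*4 + 1, so m = 3, epsilon = 1
pi(d, r) = m(m-1)(r-1)/2 + m*epsilon
= 3*2*4/2 + 3*1
= 24/2 + 3
= 12 + 3 = 15

15


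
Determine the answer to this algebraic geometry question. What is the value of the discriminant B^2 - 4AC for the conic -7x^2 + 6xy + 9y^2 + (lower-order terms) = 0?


The discriminant of a conic Ax^2 + Bxy + Cy^2 + ... = 0 is B^2 - 4AC.
B^2 = 6^2 = 36
4AC = 4*(-7)*9 = -252
Discriminant = 36 + 252 = 288

288


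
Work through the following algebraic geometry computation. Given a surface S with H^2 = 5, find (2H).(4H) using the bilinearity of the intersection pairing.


Using bilinearity of the intersection pairing on a surface S:
(aH).(bH) = ab * (H.H)
We have H^2 = 5.
D.E = (2H).(4H) = 2*4*5
= 8*5
= 40

40
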